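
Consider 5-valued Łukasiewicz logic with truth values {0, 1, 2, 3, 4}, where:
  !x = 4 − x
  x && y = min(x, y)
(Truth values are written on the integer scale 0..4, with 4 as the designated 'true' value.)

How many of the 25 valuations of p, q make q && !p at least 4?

value 4: 1 assignment (counts)
value 3: 3 assignments
value 2: 5 assignments
value 1: 7 assignments
value 0: 9 assignments
So 1 of the 25 assignments meets the threshold.

1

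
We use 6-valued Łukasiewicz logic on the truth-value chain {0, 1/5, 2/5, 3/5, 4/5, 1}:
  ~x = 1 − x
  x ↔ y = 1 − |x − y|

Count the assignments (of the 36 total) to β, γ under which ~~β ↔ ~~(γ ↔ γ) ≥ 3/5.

value 1: 6 assignments (counts)
value 4/5: 6 assignments (counts)
value 3/5: 6 assignments (counts)
value 2/5: 6 assignments
value 1/5: 6 assignments
value 0: 6 assignments
So 18 of the 36 assignments meet the threshold.

18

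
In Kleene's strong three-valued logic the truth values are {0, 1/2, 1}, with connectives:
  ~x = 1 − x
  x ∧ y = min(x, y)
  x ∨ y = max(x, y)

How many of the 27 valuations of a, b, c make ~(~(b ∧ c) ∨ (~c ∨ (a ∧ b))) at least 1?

value 1: 1 assignment (counts)
value 1/2: 9 assignments
value 0: 17 assignments
So 1 of the 27 assignments meets the threshold.

1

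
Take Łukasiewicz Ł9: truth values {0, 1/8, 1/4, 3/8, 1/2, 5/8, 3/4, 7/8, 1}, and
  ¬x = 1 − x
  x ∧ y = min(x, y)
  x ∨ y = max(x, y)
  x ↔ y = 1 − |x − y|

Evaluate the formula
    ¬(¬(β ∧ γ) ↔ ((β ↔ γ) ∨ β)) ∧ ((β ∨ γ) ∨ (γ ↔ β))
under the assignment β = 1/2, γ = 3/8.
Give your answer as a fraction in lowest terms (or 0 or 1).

1/4

β ∧ γ = 1/2 ∧ 3/8 = 3/8
¬(β ∧ γ) = ¬3/8 = 5/8
β ↔ γ = 1/2 ↔ 3/8 = 7/8
(β ↔ γ) ∨ β = 7/8 ∨ 1/2 = 7/8
¬(β ∧ γ) ↔ ((β ↔ γ) ∨ β) = 5/8 ↔ 7/8 = 3/4
¬(¬(β ∧ γ) ↔ ((β ↔ γ) ∨ β)) = ¬3/4 = 1/4
β ∨ γ = 1/2 ∨ 3/8 = 1/2
γ ↔ β = 3/8 ↔ 1/2 = 7/8
(β ∨ γ) ∨ (γ ↔ β) = 1/2 ∨ 7/8 = 7/8
¬(¬(β ∧ γ) ↔ ((β ↔ γ) ∨ β)) ∧ ((β ∨ γ) ∨ (γ ↔ β)) = 1/4 ∧ 7/8 = 1/4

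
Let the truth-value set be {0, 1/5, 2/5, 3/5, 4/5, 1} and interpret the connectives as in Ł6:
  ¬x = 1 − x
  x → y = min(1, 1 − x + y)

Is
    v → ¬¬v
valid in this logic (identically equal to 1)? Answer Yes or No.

Yes

v = 0 ↦ 1
v = 1/5 ↦ 1
v = 2/5 ↦ 1
v = 3/5 ↦ 1
v = 4/5 ↦ 1
v = 1 ↦ 1
Every assignment gives a value ≥ 1.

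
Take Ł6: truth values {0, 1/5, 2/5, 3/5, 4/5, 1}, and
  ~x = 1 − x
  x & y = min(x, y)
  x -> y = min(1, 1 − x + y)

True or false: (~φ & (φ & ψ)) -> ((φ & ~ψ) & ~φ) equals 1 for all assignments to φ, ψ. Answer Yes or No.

Counterexample: take φ = 1/5, ψ = 1.
~φ = ~1/5 = 4/5
φ & ψ = 1/5 & 1 = 1/5
~φ & (φ & ψ) = 4/5 & 1/5 = 1/5
~ψ = ~1 = 0
φ & ~ψ = 1/5 & 0 = 0
~φ = ~1/5 = 4/5
(φ & ~ψ) & ~φ = 0 & 4/5 = 0
(~φ & (φ & ψ)) -> ((φ & ~ψ) & ~φ) = 1/5 -> 0 = 4/5
This gives 4/5 ≠ 1.

No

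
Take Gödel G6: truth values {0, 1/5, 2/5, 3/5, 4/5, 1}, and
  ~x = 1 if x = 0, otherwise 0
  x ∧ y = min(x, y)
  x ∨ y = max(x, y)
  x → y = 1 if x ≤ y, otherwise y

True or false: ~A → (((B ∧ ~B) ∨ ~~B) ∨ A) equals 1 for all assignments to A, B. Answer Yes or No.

No

Counterexample: take A = 0, B = 0.
~A = ~0 = 1
~B = ~0 = 1
B ∧ ~B = 0 ∧ 1 = 0
~B = ~0 = 1
~~B = ~1 = 0
(B ∧ ~B) ∨ ~~B = 0 ∨ 0 = 0
((B ∧ ~B) ∨ ~~B) ∨ A = 0 ∨ 0 = 0
~A → (((B ∧ ~B) ∨ ~~B) ∨ A) = 1 → 0 = 0
This gives 0 ≠ 1.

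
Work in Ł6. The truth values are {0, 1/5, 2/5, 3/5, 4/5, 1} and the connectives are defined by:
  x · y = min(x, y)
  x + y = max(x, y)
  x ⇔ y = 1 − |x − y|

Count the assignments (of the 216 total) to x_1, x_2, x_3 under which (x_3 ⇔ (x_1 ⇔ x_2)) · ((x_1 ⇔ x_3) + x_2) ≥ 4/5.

54

value 1: 8 assignments (counts)
value 4/5: 46 assignments (counts)
value 3/5: 63 assignments
value 2/5: 57 assignments
value 1/5: 32 assignments
value 0: 10 assignments
So 54 of the 216 assignments meet the threshold.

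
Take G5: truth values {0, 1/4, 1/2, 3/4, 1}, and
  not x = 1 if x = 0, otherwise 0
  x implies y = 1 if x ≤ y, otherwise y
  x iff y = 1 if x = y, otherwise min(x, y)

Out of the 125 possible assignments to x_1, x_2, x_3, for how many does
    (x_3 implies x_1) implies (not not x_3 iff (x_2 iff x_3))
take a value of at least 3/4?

73

value 1: 70 assignments (counts)
value 3/4: 3 assignments (counts)
value 1/2: 10 assignments
value 1/4: 21 assignments
value 0: 21 assignments
So 73 of the 125 assignments meet the threshold.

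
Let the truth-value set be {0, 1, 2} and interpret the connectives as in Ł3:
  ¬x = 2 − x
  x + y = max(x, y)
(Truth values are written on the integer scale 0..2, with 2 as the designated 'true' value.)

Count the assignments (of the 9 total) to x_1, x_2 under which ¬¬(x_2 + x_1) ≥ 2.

x_1 = 0, x_2 = 0 ↦ 0  <
x_1 = 0, x_2 = 1 ↦ 1  <
x_1 = 0, x_2 = 2 ↦ 2  ≥
x_1 = 1, x_2 = 0 ↦ 1  <
x_1 = 1, x_2 = 1 ↦ 1  <
x_1 = 1, x_2 = 2 ↦ 2  ≥
x_1 = 2, x_2 = 0 ↦ 2  ≥
x_1 = 2, x_2 = 1 ↦ 2  ≥
x_1 = 2, x_2 = 2 ↦ 2  ≥
So 5 of the 9 assignments meet the threshold.

5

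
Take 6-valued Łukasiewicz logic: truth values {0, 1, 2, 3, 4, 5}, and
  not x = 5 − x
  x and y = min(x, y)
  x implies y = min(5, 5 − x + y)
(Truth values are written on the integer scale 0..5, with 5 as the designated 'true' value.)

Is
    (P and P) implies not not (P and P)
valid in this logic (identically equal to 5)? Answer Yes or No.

P = 0 ↦ 5
P = 1 ↦ 5
P = 2 ↦ 5
P = 3 ↦ 5
P = 4 ↦ 5
P = 5 ↦ 5
Every assignment gives a value ≥ 5.

Yes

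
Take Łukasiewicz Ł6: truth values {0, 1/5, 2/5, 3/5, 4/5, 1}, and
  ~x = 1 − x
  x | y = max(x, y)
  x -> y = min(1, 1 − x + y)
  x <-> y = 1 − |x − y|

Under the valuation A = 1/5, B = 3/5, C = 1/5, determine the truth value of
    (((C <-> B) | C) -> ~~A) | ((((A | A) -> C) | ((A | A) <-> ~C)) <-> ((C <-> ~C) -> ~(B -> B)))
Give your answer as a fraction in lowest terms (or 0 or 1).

3/5

C <-> B = 1/5 <-> 3/5 = 3/5
(C <-> B) | C = 3/5 | 1/5 = 3/5
~A = ~1/5 = 4/5
~~A = ~4/5 = 1/5
((C <-> B) | C) -> ~~A = 3/5 -> 1/5 = 3/5
A | A = 1/5 | 1/5 = 1/5
(A | A) -> C = 1/5 -> 1/5 = 1
A | A = 1/5 | 1/5 = 1/5
~C = ~1/5 = 4/5
(A | A) <-> ~C = 1/5 <-> 4/5 = 2/5
((A | A) -> C) | ((A | A) <-> ~C) = 1 | 2/5 = 1
~C = ~1/5 = 4/5
C <-> ~C = 1/5 <-> 4/5 = 2/5
B -> B = 3/5 -> 3/5 = 1
~(B -> B) = ~1 = 0
(C <-> ~C) -> ~(B -> B) = 2/5 -> 0 = 3/5
(((A | A) -> C) | ((A | A) <-> ~C)) <-> ((C <-> ~C) -> ~(B -> B)) = 1 <-> 3/5 = 3/5
(((C <-> B) | C) -> ~~A) | ((((A | A) -> C) | ((A | A) <-> ~C)) <-> ((C <-> ~C) -> ~(B -> B))) = 3/5 | 3/5 = 3/5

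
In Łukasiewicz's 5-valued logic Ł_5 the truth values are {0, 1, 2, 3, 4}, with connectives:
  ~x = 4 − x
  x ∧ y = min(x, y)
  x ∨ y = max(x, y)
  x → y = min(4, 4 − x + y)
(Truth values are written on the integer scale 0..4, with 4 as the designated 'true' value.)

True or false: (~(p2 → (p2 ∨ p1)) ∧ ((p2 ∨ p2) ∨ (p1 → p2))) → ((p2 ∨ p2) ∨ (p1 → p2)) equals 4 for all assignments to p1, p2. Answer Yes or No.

Yes

At p1 = 1, p2 = 4, for instance:
p2 ∨ p1 = 4 ∨ 1 = 4
p2 → (p2 ∨ p1) = 4 → 4 = 4
~(p2 → (p2 ∨ p1)) = ~4 = 0
p2 ∨ p2 = 4 ∨ 4 = 4
p1 → p2 = 1 → 4 = 4
(p2 ∨ p2) ∨ (p1 → p2) = 4 ∨ 4 = 4
~(p2 → (p2 ∨ p1)) ∧ ((p2 ∨ p2) ∨ (p1 → p2)) = 0 ∧ 4 = 0
(~(p2 → (p2 ∨ p1)) ∧ ((p2 ∨ p2) ∨ (p1 → p2))) → ((p2 ∨ p2) ∨ (p1 → p2)) = 0 → 4 = 4
and checking the remaining 24 assignments likewise gives ≥ 4 in every case.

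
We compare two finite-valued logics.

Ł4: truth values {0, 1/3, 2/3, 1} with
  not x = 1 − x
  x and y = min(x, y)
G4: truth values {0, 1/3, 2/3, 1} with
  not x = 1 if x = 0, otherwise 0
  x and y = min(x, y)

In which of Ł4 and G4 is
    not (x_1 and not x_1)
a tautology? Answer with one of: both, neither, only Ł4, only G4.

only G4

In Ł4: at x_1 = 1/3 the value is 2/3 — not a tautology.
In G4: every assignment gives 1 — tautology.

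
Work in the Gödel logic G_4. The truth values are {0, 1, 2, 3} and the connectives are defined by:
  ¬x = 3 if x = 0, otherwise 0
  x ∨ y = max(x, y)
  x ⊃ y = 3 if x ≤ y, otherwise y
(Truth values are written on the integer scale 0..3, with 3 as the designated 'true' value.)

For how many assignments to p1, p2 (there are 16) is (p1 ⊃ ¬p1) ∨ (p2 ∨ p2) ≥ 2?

p1 = 0, p2 = 0 ↦ 3  ≥
p1 = 0, p2 = 1 ↦ 3  ≥
p1 = 0, p2 = 2 ↦ 3  ≥
p1 = 0, p2 = 3 ↦ 3  ≥
p1 = 1, p2 = 0 ↦ 0  <
p1 = 1, p2 = 1 ↦ 1  <
p1 = 1, p2 = 2 ↦ 2  ≥
p1 = 1, p2 = 3 ↦ 3  ≥
p1 = 2, p2 = 0 ↦ 0  <
p1 = 2, p2 = 1 ↦ 1  <
p1 = 2, p2 = 2 ↦ 2  ≥
p1 = 2, p2 = 3 ↦ 3  ≥
p1 = 3, p2 = 0 ↦ 0  <
p1 = 3, p2 = 1 ↦ 1  <
p1 = 3, p2 = 2 ↦ 2  ≥
p1 = 3, p2 = 3 ↦ 3  ≥
So 10 of the 16 assignments meet the threshold.

10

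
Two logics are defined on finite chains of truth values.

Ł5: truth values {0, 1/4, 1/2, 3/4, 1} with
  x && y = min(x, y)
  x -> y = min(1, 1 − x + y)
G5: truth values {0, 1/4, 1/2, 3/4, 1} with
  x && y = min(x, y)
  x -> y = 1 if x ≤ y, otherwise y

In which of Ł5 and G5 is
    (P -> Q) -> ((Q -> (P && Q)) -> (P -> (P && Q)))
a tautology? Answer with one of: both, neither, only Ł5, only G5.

In Ł5: every assignment gives 1 — tautology.
In G5: every assignment gives 1 — tautology.

both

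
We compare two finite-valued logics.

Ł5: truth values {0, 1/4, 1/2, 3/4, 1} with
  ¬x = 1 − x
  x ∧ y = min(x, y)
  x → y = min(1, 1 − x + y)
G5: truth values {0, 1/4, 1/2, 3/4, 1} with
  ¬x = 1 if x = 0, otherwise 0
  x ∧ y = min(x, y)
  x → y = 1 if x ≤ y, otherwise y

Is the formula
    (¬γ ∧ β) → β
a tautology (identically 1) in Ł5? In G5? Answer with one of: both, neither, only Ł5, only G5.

In Ł5: every assignment gives 1 — tautology.
In G5: every assignment gives 1 — tautology.

both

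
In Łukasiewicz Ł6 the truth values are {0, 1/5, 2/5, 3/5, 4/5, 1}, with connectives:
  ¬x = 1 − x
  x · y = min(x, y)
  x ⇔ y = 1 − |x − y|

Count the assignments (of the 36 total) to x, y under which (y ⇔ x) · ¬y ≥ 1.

1

value 1: 1 assignment (counts)
value 4/5: 4 assignments
value 3/5: 7 assignments
value 2/5: 9 assignments
value 1/5: 8 assignments
value 0: 7 assignments
So 1 of the 36 assignments meets the threshold.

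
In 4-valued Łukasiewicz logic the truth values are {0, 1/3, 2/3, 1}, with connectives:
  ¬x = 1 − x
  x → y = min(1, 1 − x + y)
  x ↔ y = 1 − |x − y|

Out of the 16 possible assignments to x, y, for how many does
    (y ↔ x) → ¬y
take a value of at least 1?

9

x = 0, y = 0 ↦ 1  ≥
x = 0, y = 1/3 ↦ 1  ≥
x = 0, y = 2/3 ↦ 1  ≥
x = 0, y = 1 ↦ 1  ≥
x = 1/3, y = 0 ↦ 1  ≥
x = 1/3, y = 1/3 ↦ 2/3  <
x = 1/3, y = 2/3 ↦ 2/3  <
x = 1/3, y = 1 ↦ 2/3  <
x = 2/3, y = 0 ↦ 1  ≥
x = 2/3, y = 1/3 ↦ 1  ≥
x = 2/3, y = 2/3 ↦ 1/3  <
x = 2/3, y = 1 ↦ 1/3  <
x = 1, y = 0 ↦ 1  ≥
x = 1, y = 1/3 ↦ 1  ≥
x = 1, y = 2/3 ↦ 2/3  <
x = 1, y = 1 ↦ 0  <
So 9 of the 16 assignments meet the threshold.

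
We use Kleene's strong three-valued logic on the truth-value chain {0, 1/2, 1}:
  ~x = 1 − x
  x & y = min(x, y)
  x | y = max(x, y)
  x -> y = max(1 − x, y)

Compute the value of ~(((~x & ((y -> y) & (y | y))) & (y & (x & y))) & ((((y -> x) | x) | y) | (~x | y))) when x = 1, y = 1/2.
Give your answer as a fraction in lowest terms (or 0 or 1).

1

~x = ~1 = 0
y -> y = 1/2 -> 1/2 = 1/2
y | y = 1/2 | 1/2 = 1/2
(y -> y) & (y | y) = 1/2 & 1/2 = 1/2
~x & ((y -> y) & (y | y)) = 0 & 1/2 = 0
x & y = 1 & 1/2 = 1/2
y & (x & y) = 1/2 & 1/2 = 1/2
(~x & ((y -> y) & (y | y))) & (y & (x & y)) = 0 & 1/2 = 0
y -> x = 1/2 -> 1 = 1
(y -> x) | x = 1 | 1 = 1
((y -> x) | x) | y = 1 | 1/2 = 1
~x = ~1 = 0
~x | y = 0 | 1/2 = 1/2
(((y -> x) | x) | y) | (~x | y) = 1 | 1/2 = 1
((~x & ((y -> y) & (y | y))) & (y & (x & y))) & ((((y -> x) | x) | y) | (~x | y)) = 0 & 1 = 0
~(((~x & ((y -> y) & (y | y))) & (y & (x & y))) & ((((y -> x) | x) | y) | (~x | y))) = ~0 = 1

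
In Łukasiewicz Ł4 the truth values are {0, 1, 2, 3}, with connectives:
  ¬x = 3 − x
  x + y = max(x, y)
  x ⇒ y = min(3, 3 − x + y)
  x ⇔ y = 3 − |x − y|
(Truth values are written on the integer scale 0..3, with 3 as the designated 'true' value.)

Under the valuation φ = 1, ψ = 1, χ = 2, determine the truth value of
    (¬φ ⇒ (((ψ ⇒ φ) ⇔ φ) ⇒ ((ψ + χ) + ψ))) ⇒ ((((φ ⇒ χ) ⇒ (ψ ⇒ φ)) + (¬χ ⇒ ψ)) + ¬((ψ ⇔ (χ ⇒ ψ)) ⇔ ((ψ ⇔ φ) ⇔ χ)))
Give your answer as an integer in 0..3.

¬φ = ¬1 = 2
ψ ⇒ φ = 1 ⇒ 1 = 3
(ψ ⇒ φ) ⇔ φ = 3 ⇔ 1 = 1
ψ + χ = 1 + 2 = 2
(ψ + χ) + ψ = 2 + 1 = 2
((ψ ⇒ φ) ⇔ φ) ⇒ ((ψ + χ) + ψ) = 1 ⇒ 2 = 3
¬φ ⇒ (((ψ ⇒ φ) ⇔ φ) ⇒ ((ψ + χ) + ψ)) = 2 ⇒ 3 = 3
φ ⇒ χ = 1 ⇒ 2 = 3
ψ ⇒ φ = 1 ⇒ 1 = 3
(φ ⇒ χ) ⇒ (ψ ⇒ φ) = 3 ⇒ 3 = 3
¬χ = ¬2 = 1
¬χ ⇒ ψ = 1 ⇒ 1 = 3
((φ ⇒ χ) ⇒ (ψ ⇒ φ)) + (¬χ ⇒ ψ) = 3 + 3 = 3
χ ⇒ ψ = 2 ⇒ 1 = 2
ψ ⇔ (χ ⇒ ψ) = 1 ⇔ 2 = 2
ψ ⇔ φ = 1 ⇔ 1 = 3
(ψ ⇔ φ) ⇔ χ = 3 ⇔ 2 = 2
(ψ ⇔ (χ ⇒ ψ)) ⇔ ((ψ ⇔ φ) ⇔ χ) = 2 ⇔ 2 = 3
¬((ψ ⇔ (χ ⇒ ψ)) ⇔ ((ψ ⇔ φ) ⇔ χ)) = ¬3 = 0
(((φ ⇒ χ) ⇒ (ψ ⇒ φ)) + (¬χ ⇒ ψ)) + ¬((ψ ⇔ (χ ⇒ ψ)) ⇔ ((ψ ⇔ φ) ⇔ χ)) = 3 + 0 = 3
(¬φ ⇒ (((ψ ⇒ φ) ⇔ φ) ⇒ ((ψ + χ) + ψ))) ⇒ ((((φ ⇒ χ) ⇒ (ψ ⇒ φ)) + (¬χ ⇒ ψ)) + ¬((ψ ⇔ (χ ⇒ ψ)) ⇔ ((ψ ⇔ φ) ⇔ χ))) = 3 ⇒ 3 = 3

3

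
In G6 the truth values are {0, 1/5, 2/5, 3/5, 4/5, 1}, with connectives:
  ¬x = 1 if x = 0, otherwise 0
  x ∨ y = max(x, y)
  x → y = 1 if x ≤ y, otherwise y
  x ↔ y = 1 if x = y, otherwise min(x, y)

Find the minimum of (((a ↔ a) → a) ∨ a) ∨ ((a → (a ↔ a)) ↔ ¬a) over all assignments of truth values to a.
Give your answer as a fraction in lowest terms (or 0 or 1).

Take a = 1/5:
a ↔ a = 1/5 ↔ 1/5 = 1
(a ↔ a) → a = 1 → 1/5 = 1/5
((a ↔ a) → a) ∨ a = 1/5 ∨ 1/5 = 1/5
a ↔ a = 1/5 ↔ 1/5 = 1
a → (a ↔ a) = 1/5 → 1 = 1
¬a = ¬1/5 = 0
(a → (a ↔ a)) ↔ ¬a = 1 ↔ 0 = 0
(((a ↔ a) → a) ∨ a) ∨ ((a → (a ↔ a)) ↔ ¬a) = 1/5 ∨ 0 = 1/5
No assignment yields a value below 1/5, so this is the minimum.

1/5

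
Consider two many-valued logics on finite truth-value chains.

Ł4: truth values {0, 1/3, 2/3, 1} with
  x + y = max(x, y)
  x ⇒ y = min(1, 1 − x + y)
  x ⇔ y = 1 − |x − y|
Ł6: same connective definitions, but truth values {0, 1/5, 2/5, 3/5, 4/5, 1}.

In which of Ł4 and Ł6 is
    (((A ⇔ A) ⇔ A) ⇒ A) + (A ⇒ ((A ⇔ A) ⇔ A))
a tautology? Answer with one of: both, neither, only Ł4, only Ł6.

In Ł4: every assignment gives 1 — tautology.
In Ł6: every assignment gives 1 — tautology.

both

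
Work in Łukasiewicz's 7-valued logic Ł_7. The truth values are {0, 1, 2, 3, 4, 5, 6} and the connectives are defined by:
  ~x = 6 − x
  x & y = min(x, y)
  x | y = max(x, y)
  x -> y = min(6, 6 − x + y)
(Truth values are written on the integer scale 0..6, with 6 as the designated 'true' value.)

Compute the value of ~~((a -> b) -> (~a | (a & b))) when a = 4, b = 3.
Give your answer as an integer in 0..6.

a -> b = 4 -> 3 = 5
~a = ~4 = 2
a & b = 4 & 3 = 3
~a | (a & b) = 2 | 3 = 3
(a -> b) -> (~a | (a & b)) = 5 -> 3 = 4
~((a -> b) -> (~a | (a & b))) = ~4 = 2
~~((a -> b) -> (~a | (a & b))) = ~2 = 4

4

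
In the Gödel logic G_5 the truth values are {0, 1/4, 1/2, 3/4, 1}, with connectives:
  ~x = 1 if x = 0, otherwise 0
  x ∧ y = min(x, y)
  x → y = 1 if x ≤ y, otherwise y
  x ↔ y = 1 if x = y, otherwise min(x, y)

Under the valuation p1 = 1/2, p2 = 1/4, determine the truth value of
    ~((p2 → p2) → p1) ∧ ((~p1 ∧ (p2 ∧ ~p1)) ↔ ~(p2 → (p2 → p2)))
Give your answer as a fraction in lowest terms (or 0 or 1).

p2 → p2 = 1/4 → 1/4 = 1
(p2 → p2) → p1 = 1 → 1/2 = 1/2
~((p2 → p2) → p1) = ~1/2 = 0
~p1 = ~1/2 = 0
~p1 = ~1/2 = 0
p2 ∧ ~p1 = 1/4 ∧ 0 = 0
~p1 ∧ (p2 ∧ ~p1) = 0 ∧ 0 = 0
p2 → p2 = 1/4 → 1/4 = 1
p2 → (p2 → p2) = 1/4 → 1 = 1
~(p2 → (p2 → p2)) = ~1 = 0
(~p1 ∧ (p2 ∧ ~p1)) ↔ ~(p2 → (p2 → p2)) = 0 ↔ 0 = 1
~((p2 → p2) → p1) ∧ ((~p1 ∧ (p2 ∧ ~p1)) ↔ ~(p2 → (p2 → p2))) = 0 ∧ 1 = 0

0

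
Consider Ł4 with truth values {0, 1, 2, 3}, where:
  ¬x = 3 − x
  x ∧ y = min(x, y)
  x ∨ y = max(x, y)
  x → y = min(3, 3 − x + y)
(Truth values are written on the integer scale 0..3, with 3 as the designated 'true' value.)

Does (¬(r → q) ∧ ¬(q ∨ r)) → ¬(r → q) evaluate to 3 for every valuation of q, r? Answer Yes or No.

Yes

q = 0, r = 0 ↦ 3
q = 0, r = 1 ↦ 3
q = 0, r = 2 ↦ 3
q = 0, r = 3 ↦ 3
q = 1, r = 0 ↦ 3
q = 1, r = 1 ↦ 3
q = 1, r = 2 ↦ 3
q = 1, r = 3 ↦ 3
q = 2, r = 0 ↦ 3
q = 2, r = 1 ↦ 3
q = 2, r = 2 ↦ 3
q = 2, r = 3 ↦ 3
q = 3, r = 0 ↦ 3
q = 3, r = 1 ↦ 3
q = 3, r = 2 ↦ 3
q = 3, r = 3 ↦ 3
Every assignment gives a value ≥ 3.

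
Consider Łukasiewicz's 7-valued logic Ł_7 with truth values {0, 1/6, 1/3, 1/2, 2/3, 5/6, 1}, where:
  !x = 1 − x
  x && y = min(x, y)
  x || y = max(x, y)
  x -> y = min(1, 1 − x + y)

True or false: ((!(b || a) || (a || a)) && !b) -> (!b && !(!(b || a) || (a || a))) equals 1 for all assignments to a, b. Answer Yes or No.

No

Counterexample: take a = 0, b = 0.
b || a = 0 || 0 = 0
!(b || a) = !0 = 1
a || a = 0 || 0 = 0
!(b || a) || (a || a) = 1 || 0 = 1
!b = !0 = 1
(!(b || a) || (a || a)) && !b = 1 && 1 = 1
!b = !0 = 1
b || a = 0 || 0 = 0
!(b || a) = !0 = 1
a || a = 0 || 0 = 0
!(b || a) || (a || a) = 1 || 0 = 1
!(!(b || a) || (a || a)) = !1 = 0
!b && !(!(b || a) || (a || a)) = 1 && 0 = 0
((!(b || a) || (a || a)) && !b) -> (!b && !(!(b || a) || (a || a))) = 1 -> 0 = 0
This gives 0 ≠ 1.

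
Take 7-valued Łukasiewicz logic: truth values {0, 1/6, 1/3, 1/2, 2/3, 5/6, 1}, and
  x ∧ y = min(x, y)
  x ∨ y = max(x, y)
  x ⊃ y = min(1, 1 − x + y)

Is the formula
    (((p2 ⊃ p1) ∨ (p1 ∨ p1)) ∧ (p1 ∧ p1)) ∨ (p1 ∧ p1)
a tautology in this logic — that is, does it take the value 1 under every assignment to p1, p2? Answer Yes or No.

No

Counterexample: take p1 = 0, p2 = 0.
p2 ⊃ p1 = 0 ⊃ 0 = 1
p1 ∨ p1 = 0 ∨ 0 = 0
(p2 ⊃ p1) ∨ (p1 ∨ p1) = 1 ∨ 0 = 1
p1 ∧ p1 = 0 ∧ 0 = 0
((p2 ⊃ p1) ∨ (p1 ∨ p1)) ∧ (p1 ∧ p1) = 1 ∧ 0 = 0
(((p2 ⊃ p1) ∨ (p1 ∨ p1)) ∧ (p1 ∧ p1)) ∨ (p1 ∧ p1) = 0 ∨ 0 = 0
This gives 0 ≠ 1.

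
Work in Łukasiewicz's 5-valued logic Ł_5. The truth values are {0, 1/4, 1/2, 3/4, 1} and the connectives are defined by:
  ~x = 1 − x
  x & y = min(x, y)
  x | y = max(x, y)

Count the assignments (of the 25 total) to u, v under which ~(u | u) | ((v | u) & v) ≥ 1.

9

value 1: 9 assignments (counts)
value 3/4: 7 assignments
value 1/2: 5 assignments
value 1/4: 3 assignments
value 0: 1 assignment
So 9 of the 25 assignments meet the threshold.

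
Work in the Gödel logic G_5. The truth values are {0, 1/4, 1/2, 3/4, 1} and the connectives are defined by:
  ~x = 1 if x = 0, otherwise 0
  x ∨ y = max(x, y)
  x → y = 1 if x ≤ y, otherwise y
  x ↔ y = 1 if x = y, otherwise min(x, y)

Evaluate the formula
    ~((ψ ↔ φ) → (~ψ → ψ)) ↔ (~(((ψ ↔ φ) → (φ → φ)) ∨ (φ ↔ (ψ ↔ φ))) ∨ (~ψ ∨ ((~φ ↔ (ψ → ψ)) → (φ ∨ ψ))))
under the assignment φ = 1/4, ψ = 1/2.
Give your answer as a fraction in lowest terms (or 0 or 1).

0

ψ ↔ φ = 1/2 ↔ 1/4 = 1/4
~ψ = ~1/2 = 0
~ψ → ψ = 0 → 1/2 = 1
(ψ ↔ φ) → (~ψ → ψ) = 1/4 → 1 = 1
~((ψ ↔ φ) → (~ψ → ψ)) = ~1 = 0
ψ ↔ φ = 1/2 ↔ 1/4 = 1/4
φ → φ = 1/4 → 1/4 = 1
(ψ ↔ φ) → (φ → φ) = 1/4 → 1 = 1
ψ ↔ φ = 1/2 ↔ 1/4 = 1/4
φ ↔ (ψ ↔ φ) = 1/4 ↔ 1/4 = 1
((ψ ↔ φ) → (φ → φ)) ∨ (φ ↔ (ψ ↔ φ)) = 1 ∨ 1 = 1
~(((ψ ↔ φ) → (φ → φ)) ∨ (φ ↔ (ψ ↔ φ))) = ~1 = 0
~ψ = ~1/2 = 0
~φ = ~1/4 = 0
ψ → ψ = 1/2 → 1/2 = 1
~φ ↔ (ψ → ψ) = 0 ↔ 1 = 0
φ ∨ ψ = 1/4 ∨ 1/2 = 1/2
(~φ ↔ (ψ → ψ)) → (φ ∨ ψ) = 0 → 1/2 = 1
~ψ ∨ ((~φ ↔ (ψ → ψ)) → (φ ∨ ψ)) = 0 ∨ 1 = 1
~(((ψ ↔ φ) → (φ → φ)) ∨ (φ ↔ (ψ ↔ φ))) ∨ (~ψ ∨ ((~φ ↔ (ψ → ψ)) → (φ ∨ ψ))) = 0 ∨ 1 = 1
~((ψ ↔ φ) → (~ψ → ψ)) ↔ (~(((ψ ↔ φ) → (φ → φ)) ∨ (φ ↔ (ψ ↔ φ))) ∨ (~ψ ∨ ((~φ ↔ (ψ → ψ)) → (φ ∨ ψ)))) = 0 ↔ 1 = 0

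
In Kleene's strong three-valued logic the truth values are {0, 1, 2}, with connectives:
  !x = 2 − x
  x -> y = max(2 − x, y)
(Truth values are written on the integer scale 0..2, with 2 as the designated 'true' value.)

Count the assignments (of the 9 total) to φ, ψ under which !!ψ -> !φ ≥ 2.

5

φ = 0, ψ = 0 ↦ 2  ≥
φ = 0, ψ = 1 ↦ 2  ≥
φ = 0, ψ = 2 ↦ 2  ≥
φ = 1, ψ = 0 ↦ 2  ≥
φ = 1, ψ = 1 ↦ 1  <
φ = 1, ψ = 2 ↦ 1  <
φ = 2, ψ = 0 ↦ 2  ≥
φ = 2, ψ = 1 ↦ 1  <
φ = 2, ψ = 2 ↦ 0  <
So 5 of the 9 assignments meet the threshold.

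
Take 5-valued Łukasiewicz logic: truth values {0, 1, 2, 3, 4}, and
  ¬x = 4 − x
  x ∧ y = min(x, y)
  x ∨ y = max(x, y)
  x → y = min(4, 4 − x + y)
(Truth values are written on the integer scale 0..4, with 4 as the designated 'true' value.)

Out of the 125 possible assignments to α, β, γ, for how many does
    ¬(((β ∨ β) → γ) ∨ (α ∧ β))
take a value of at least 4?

value 4: 1 assignment (counts)
value 3: 5 assignments
value 2: 14 assignments
value 1: 26 assignments
value 0: 79 assignments
So 1 of the 125 assignments meets the threshold.

1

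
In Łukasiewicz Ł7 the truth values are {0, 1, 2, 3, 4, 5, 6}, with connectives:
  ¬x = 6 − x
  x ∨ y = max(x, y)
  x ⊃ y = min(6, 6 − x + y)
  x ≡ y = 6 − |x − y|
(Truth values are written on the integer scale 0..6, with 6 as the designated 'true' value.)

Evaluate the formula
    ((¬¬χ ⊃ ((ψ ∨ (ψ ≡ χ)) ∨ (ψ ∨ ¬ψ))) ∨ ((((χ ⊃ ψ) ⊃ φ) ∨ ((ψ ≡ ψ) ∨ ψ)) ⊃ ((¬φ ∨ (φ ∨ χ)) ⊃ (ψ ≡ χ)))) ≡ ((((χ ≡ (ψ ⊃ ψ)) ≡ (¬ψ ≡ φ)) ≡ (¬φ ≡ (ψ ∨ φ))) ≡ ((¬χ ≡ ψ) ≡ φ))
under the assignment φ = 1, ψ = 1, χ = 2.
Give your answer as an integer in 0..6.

¬χ = ¬2 = 4
¬¬χ = ¬4 = 2
ψ ≡ χ = 1 ≡ 2 = 5
ψ ∨ (ψ ≡ χ) = 1 ∨ 5 = 5
¬ψ = ¬1 = 5
ψ ∨ ¬ψ = 1 ∨ 5 = 5
(ψ ∨ (ψ ≡ χ)) ∨ (ψ ∨ ¬ψ) = 5 ∨ 5 = 5
¬¬χ ⊃ ((ψ ∨ (ψ ≡ χ)) ∨ (ψ ∨ ¬ψ)) = 2 ⊃ 5 = 6
χ ⊃ ψ = 2 ⊃ 1 = 5
(χ ⊃ ψ) ⊃ φ = 5 ⊃ 1 = 2
ψ ≡ ψ = 1 ≡ 1 = 6
(ψ ≡ ψ) ∨ ψ = 6 ∨ 1 = 6
((χ ⊃ ψ) ⊃ φ) ∨ ((ψ ≡ ψ) ∨ ψ) = 2 ∨ 6 = 6
¬φ = ¬1 = 5
φ ∨ χ = 1 ∨ 2 = 2
¬φ ∨ (φ ∨ χ) = 5 ∨ 2 = 5
ψ ≡ χ = 1 ≡ 2 = 5
(¬φ ∨ (φ ∨ χ)) ⊃ (ψ ≡ χ) = 5 ⊃ 5 = 6
(((χ ⊃ ψ) ⊃ φ) ∨ ((ψ ≡ ψ) ∨ ψ)) ⊃ ((¬φ ∨ (φ ∨ χ)) ⊃ (ψ ≡ χ)) = 6 ⊃ 6 = 6
(¬¬χ ⊃ ((ψ ∨ (ψ ≡ χ)) ∨ (ψ ∨ ¬ψ))) ∨ ((((χ ⊃ ψ) ⊃ φ) ∨ ((ψ ≡ ψ) ∨ ψ)) ⊃ ((¬φ ∨ (φ ∨ χ)) ⊃ (ψ ≡ χ))) = 6 ∨ 6 = 6
ψ ⊃ ψ = 1 ⊃ 1 = 6
χ ≡ (ψ ⊃ ψ) = 2 ≡ 6 = 2
¬ψ = ¬1 = 5
¬ψ ≡ φ = 5 ≡ 1 = 2
(χ ≡ (ψ ⊃ ψ)) ≡ (¬ψ ≡ φ) = 2 ≡ 2 = 6
¬φ = ¬1 = 5
ψ ∨ φ = 1 ∨ 1 = 1
¬φ ≡ (ψ ∨ φ) = 5 ≡ 1 = 2
((χ ≡ (ψ ⊃ ψ)) ≡ (¬ψ ≡ φ)) ≡ (¬φ ≡ (ψ ∨ φ)) = 6 ≡ 2 = 2
¬χ = ¬2 = 4
¬χ ≡ ψ = 4 ≡ 1 = 3
(¬χ ≡ ψ) ≡ φ = 3 ≡ 1 = 4
(((χ ≡ (ψ ⊃ ψ)) ≡ (¬ψ ≡ φ)) ≡ (¬φ ≡ (ψ ∨ φ))) ≡ ((¬χ ≡ ψ) ≡ φ) = 2 ≡ 4 = 4
((¬¬χ ⊃ ((ψ ∨ (ψ ≡ χ)) ∨ (ψ ∨ ¬ψ))) ∨ ((((χ ⊃ ψ) ⊃ φ) ∨ ((ψ ≡ ψ) ∨ ψ)) ⊃ ((¬φ ∨ (φ ∨ χ)) ⊃ (ψ ≡ χ)))) ≡ ((((χ ≡ (ψ ⊃ ψ)) ≡ (¬ψ ≡ φ)) ≡ (¬φ ≡ (ψ ∨ φ))) ≡ ((¬χ ≡ ψ) ≡ φ)) = 6 ≡ 4 = 4

4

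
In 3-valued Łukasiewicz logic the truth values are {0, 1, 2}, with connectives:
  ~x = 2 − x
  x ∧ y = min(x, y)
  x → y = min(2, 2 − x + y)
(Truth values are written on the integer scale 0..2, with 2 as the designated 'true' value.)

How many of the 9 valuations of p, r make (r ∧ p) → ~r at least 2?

7

p = 0, r = 0 ↦ 2  ≥
p = 0, r = 1 ↦ 2  ≥
p = 0, r = 2 ↦ 2  ≥
p = 1, r = 0 ↦ 2  ≥
p = 1, r = 1 ↦ 2  ≥
p = 1, r = 2 ↦ 1  <
p = 2, r = 0 ↦ 2  ≥
p = 2, r = 1 ↦ 2  ≥
p = 2, r = 2 ↦ 0  <
So 7 of the 9 assignments meet the threshold.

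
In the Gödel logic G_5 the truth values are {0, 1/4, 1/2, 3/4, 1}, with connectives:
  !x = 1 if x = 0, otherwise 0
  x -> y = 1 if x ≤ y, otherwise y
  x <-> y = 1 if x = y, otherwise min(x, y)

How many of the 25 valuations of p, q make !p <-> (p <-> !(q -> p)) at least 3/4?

value 1: 21 assignments (counts)
value 0: 4 assignments
So 21 of the 25 assignments meet the threshold.

21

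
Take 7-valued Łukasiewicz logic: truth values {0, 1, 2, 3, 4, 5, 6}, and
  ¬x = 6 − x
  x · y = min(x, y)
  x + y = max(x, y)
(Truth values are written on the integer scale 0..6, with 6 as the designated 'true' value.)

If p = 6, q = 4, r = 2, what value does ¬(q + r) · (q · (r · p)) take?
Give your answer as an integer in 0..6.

2

q + r = 4 + 2 = 4
¬(q + r) = ¬4 = 2
r · p = 2 · 6 = 2
q · (r · p) = 4 · 2 = 2
¬(q + r) · (q · (r · p)) = 2 · 2 = 2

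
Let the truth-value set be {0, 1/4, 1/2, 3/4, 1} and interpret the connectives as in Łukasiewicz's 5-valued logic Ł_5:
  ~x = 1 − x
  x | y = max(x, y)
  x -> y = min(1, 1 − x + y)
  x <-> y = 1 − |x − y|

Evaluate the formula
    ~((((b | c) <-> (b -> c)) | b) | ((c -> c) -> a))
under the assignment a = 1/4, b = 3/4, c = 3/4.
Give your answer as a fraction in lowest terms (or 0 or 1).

b | c = 3/4 | 3/4 = 3/4
b -> c = 3/4 -> 3/4 = 1
(b | c) <-> (b -> c) = 3/4 <-> 1 = 3/4
((b | c) <-> (b -> c)) | b = 3/4 | 3/4 = 3/4
c -> c = 3/4 -> 3/4 = 1
(c -> c) -> a = 1 -> 1/4 = 1/4
(((b | c) <-> (b -> c)) | b) | ((c -> c) -> a) = 3/4 | 1/4 = 3/4
~((((b | c) <-> (b -> c)) | b) | ((c -> c) -> a)) = ~3/4 = 1/4

1/4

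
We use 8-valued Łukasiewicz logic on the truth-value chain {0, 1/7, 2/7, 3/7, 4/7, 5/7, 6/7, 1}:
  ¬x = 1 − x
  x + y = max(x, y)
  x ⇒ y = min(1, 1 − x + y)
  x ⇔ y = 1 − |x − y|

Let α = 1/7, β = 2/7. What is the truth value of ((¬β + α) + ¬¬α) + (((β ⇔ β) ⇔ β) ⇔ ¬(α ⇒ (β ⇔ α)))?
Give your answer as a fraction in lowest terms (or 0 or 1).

5/7

¬β = ¬2/7 = 5/7
¬β + α = 5/7 + 1/7 = 5/7
¬α = ¬1/7 = 6/7
¬¬α = ¬6/7 = 1/7
(¬β + α) + ¬¬α = 5/7 + 1/7 = 5/7
β ⇔ β = 2/7 ⇔ 2/7 = 1
(β ⇔ β) ⇔ β = 1 ⇔ 2/7 = 2/7
β ⇔ α = 2/7 ⇔ 1/7 = 6/7
α ⇒ (β ⇔ α) = 1/7 ⇒ 6/7 = 1
¬(α ⇒ (β ⇔ α)) = ¬1 = 0
((β ⇔ β) ⇔ β) ⇔ ¬(α ⇒ (β ⇔ α)) = 2/7 ⇔ 0 = 5/7
((¬β + α) + ¬¬α) + (((β ⇔ β) ⇔ β) ⇔ ¬(α ⇒ (β ⇔ α))) = 5/7 + 5/7 = 5/7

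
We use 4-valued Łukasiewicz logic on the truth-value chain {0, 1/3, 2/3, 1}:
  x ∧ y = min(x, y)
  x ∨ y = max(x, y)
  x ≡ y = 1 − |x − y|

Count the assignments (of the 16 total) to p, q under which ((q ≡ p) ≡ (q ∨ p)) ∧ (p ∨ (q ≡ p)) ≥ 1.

p = 0, q = 0 ↦ 0  <
p = 0, q = 1/3 ↦ 2/3  <
p = 0, q = 2/3 ↦ 1/3  <
p = 0, q = 1 ↦ 0  <
p = 1/3, q = 0 ↦ 2/3  <
p = 1/3, q = 1/3 ↦ 1/3  <
p = 1/3, q = 2/3 ↦ 2/3  <
p = 1/3, q = 1 ↦ 1/3  <
p = 2/3, q = 0 ↦ 2/3  <
p = 2/3, q = 1/3 ↦ 2/3  <
p = 2/3, q = 2/3 ↦ 2/3  <
p = 2/3, q = 1 ↦ 2/3  <
p = 1, q = 0 ↦ 0  <
p = 1, q = 1/3 ↦ 1/3  <
p = 1, q = 2/3 ↦ 2/3  <
p = 1, q = 1 ↦ 1  ≥
So 1 of the 16 assignments meets the threshold.

1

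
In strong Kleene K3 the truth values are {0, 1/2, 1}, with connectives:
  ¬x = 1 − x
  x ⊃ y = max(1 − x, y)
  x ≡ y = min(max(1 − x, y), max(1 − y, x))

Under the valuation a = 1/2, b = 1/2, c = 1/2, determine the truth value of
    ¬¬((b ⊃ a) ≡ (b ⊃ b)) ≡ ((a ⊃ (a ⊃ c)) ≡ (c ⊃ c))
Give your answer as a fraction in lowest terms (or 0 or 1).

b ⊃ a = 1/2 ⊃ 1/2 = 1/2
b ⊃ b = 1/2 ⊃ 1/2 = 1/2
(b ⊃ a) ≡ (b ⊃ b) = 1/2 ≡ 1/2 = 1/2
¬((b ⊃ a) ≡ (b ⊃ b)) = ¬1/2 = 1/2
¬¬((b ⊃ a) ≡ (b ⊃ b)) = ¬1/2 = 1/2
a ⊃ c = 1/2 ⊃ 1/2 = 1/2
a ⊃ (a ⊃ c) = 1/2 ⊃ 1/2 = 1/2
c ⊃ c = 1/2 ⊃ 1/2 = 1/2
(a ⊃ (a ⊃ c)) ≡ (c ⊃ c) = 1/2 ≡ 1/2 = 1/2
¬¬((b ⊃ a) ≡ (b ⊃ b)) ≡ ((a ⊃ (a ⊃ c)) ≡ (c ⊃ c)) = 1/2 ≡ 1/2 = 1/2

1/2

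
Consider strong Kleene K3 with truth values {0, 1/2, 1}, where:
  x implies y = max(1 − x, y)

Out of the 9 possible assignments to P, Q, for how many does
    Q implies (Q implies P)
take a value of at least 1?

5

P = 0, Q = 0 ↦ 1  ≥
P = 0, Q = 1/2 ↦ 1/2  <
P = 0, Q = 1 ↦ 0  <
P = 1/2, Q = 0 ↦ 1  ≥
P = 1/2, Q = 1/2 ↦ 1/2  <
P = 1/2, Q = 1 ↦ 1/2  <
P = 1, Q = 0 ↦ 1  ≥
P = 1, Q = 1/2 ↦ 1  ≥
P = 1, Q = 1 ↦ 1  ≥
So 5 of the 9 assignments meet the threshold.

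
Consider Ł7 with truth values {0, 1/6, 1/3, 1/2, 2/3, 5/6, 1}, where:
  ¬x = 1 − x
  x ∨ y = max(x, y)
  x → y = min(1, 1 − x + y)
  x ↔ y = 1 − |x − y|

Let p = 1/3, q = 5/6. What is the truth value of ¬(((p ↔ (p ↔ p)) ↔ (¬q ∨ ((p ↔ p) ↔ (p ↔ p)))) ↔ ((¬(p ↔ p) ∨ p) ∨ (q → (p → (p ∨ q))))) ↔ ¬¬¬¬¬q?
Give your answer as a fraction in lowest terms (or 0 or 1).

p ↔ p = 1/3 ↔ 1/3 = 1
p ↔ (p ↔ p) = 1/3 ↔ 1 = 1/3
¬q = ¬5/6 = 1/6
p ↔ p = 1/3 ↔ 1/3 = 1
p ↔ p = 1/3 ↔ 1/3 = 1
(p ↔ p) ↔ (p ↔ p) = 1 ↔ 1 = 1
¬q ∨ ((p ↔ p) ↔ (p ↔ p)) = 1/6 ∨ 1 = 1
(p ↔ (p ↔ p)) ↔ (¬q ∨ ((p ↔ p) ↔ (p ↔ p))) = 1/3 ↔ 1 = 1/3
p ↔ p = 1/3 ↔ 1/3 = 1
¬(p ↔ p) = ¬1 = 0
¬(p ↔ p) ∨ p = 0 ∨ 1/3 = 1/3
p ∨ q = 1/3 ∨ 5/6 = 5/6
p → (p ∨ q) = 1/3 → 5/6 = 1
q → (p → (p ∨ q)) = 5/6 → 1 = 1
(¬(p ↔ p) ∨ p) ∨ (q → (p → (p ∨ q))) = 1/3 ∨ 1 = 1
((p ↔ (p ↔ p)) ↔ (¬q ∨ ((p ↔ p) ↔ (p ↔ p)))) ↔ ((¬(p ↔ p) ∨ p) ∨ (q → (p → (p ∨ q)))) = 1/3 ↔ 1 = 1/3
¬(((p ↔ (p ↔ p)) ↔ (¬q ∨ ((p ↔ p) ↔ (p ↔ p)))) ↔ ((¬(p ↔ p) ∨ p) ∨ (q → (p → (p ∨ q))))) = ¬1/3 = 2/3
¬q = ¬5/6 = 1/6
¬¬q = ¬1/6 = 5/6
¬¬¬q = ¬5/6 = 1/6
¬¬¬¬q = ¬1/6 = 5/6
¬¬¬¬¬q = ¬5/6 = 1/6
¬(((p ↔ (p ↔ p)) ↔ (¬q ∨ ((p ↔ p) ↔ (p ↔ p)))) ↔ ((¬(p ↔ p) ∨ p) ∨ (q → (p → (p ∨ q))))) ↔ ¬¬¬¬¬q = 2/3 ↔ 1/6 = 1/2

1/2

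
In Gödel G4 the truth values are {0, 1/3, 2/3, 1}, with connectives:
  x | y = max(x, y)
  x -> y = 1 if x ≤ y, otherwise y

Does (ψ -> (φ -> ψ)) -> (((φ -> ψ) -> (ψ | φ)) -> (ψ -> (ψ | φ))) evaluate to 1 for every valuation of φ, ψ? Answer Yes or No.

Yes

φ = 0, ψ = 0 ↦ 1
φ = 0, ψ = 1/3 ↦ 1
φ = 0, ψ = 2/3 ↦ 1
φ = 0, ψ = 1 ↦ 1
φ = 1/3, ψ = 0 ↦ 1
φ = 1/3, ψ = 1/3 ↦ 1
φ = 1/3, ψ = 2/3 ↦ 1
φ = 1/3, ψ = 1 ↦ 1
φ = 2/3, ψ = 0 ↦ 1
φ = 2/3, ψ = 1/3 ↦ 1
φ = 2/3, ψ = 2/3 ↦ 1
φ = 2/3, ψ = 1 ↦ 1
φ = 1, ψ = 0 ↦ 1
φ = 1, ψ = 1/3 ↦ 1
φ = 1, ψ = 2/3 ↦ 1
φ = 1, ψ = 1 ↦ 1
Every assignment gives a value ≥ 1.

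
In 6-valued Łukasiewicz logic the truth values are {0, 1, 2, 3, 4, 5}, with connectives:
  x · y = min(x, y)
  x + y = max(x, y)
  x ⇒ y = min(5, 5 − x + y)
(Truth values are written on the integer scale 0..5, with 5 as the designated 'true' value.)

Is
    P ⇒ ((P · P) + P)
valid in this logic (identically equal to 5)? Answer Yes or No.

Yes

P = 0 ↦ 5
P = 1 ↦ 5
P = 2 ↦ 5
P = 3 ↦ 5
P = 4 ↦ 5
P = 5 ↦ 5
Every assignment gives a value ≥ 5.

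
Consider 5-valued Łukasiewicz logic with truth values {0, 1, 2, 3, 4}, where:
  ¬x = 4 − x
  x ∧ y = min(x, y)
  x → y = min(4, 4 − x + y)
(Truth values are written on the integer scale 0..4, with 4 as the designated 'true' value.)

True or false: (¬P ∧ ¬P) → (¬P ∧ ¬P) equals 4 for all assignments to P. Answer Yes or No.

P = 0 ↦ 4
P = 1 ↦ 4
P = 2 ↦ 4
P = 3 ↦ 4
P = 4 ↦ 4
Every assignment gives a value ≥ 4.

Yes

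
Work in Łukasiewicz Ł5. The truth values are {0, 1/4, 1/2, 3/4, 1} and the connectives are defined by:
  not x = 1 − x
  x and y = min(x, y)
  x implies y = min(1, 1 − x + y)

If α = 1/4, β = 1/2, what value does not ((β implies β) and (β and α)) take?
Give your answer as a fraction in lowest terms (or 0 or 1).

3/4

β implies β = 1/2 implies 1/2 = 1
β and α = 1/2 and 1/4 = 1/4
(β implies β) and (β and α) = 1 and 1/4 = 1/4
not ((β implies β) and (β and α)) = not 1/4 = 3/4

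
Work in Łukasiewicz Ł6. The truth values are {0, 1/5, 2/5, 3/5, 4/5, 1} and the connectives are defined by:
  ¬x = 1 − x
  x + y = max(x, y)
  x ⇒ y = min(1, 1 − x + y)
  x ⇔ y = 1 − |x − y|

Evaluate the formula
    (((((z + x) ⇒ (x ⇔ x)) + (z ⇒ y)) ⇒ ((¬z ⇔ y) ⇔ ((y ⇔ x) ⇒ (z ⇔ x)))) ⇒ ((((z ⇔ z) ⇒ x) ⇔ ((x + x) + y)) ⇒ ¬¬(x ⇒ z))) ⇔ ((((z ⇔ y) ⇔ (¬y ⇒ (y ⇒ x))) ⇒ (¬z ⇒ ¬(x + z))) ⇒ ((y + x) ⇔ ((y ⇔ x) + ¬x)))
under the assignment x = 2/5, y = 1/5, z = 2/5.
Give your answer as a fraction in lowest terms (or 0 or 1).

3/5

z + x = 2/5 + 2/5 = 2/5
x ⇔ x = 2/5 ⇔ 2/5 = 1
(z + x) ⇒ (x ⇔ x) = 2/5 ⇒ 1 = 1
z ⇒ y = 2/5 ⇒ 1/5 = 4/5
((z + x) ⇒ (x ⇔ x)) + (z ⇒ y) = 1 + 4/5 = 1
¬z = ¬2/5 = 3/5
¬z ⇔ y = 3/5 ⇔ 1/5 = 3/5
y ⇔ x = 1/5 ⇔ 2/5 = 4/5
z ⇔ x = 2/5 ⇔ 2/5 = 1
(y ⇔ x) ⇒ (z ⇔ x) = 4/5 ⇒ 1 = 1
(¬z ⇔ y) ⇔ ((y ⇔ x) ⇒ (z ⇔ x)) = 3/5 ⇔ 1 = 3/5
(((z + x) ⇒ (x ⇔ x)) + (z ⇒ y)) ⇒ ((¬z ⇔ y) ⇔ ((y ⇔ x) ⇒ (z ⇔ x))) = 1 ⇒ 3/5 = 3/5
z ⇔ z = 2/5 ⇔ 2/5 = 1
(z ⇔ z) ⇒ x = 1 ⇒ 2/5 = 2/5
x + x = 2/5 + 2/5 = 2/5
(x + x) + y = 2/5 + 1/5 = 2/5
((z ⇔ z) ⇒ x) ⇔ ((x + x) + y) = 2/5 ⇔ 2/5 = 1
x ⇒ z = 2/5 ⇒ 2/5 = 1
¬(x ⇒ z) = ¬1 = 0
¬¬(x ⇒ z) = ¬0 = 1
(((z ⇔ z) ⇒ x) ⇔ ((x + x) + y)) ⇒ ¬¬(x ⇒ z) = 1 ⇒ 1 = 1
((((z + x) ⇒ (x ⇔ x)) + (z ⇒ y)) ⇒ ((¬z ⇔ y) ⇔ ((y ⇔ x) ⇒ (z ⇔ x)))) ⇒ ((((z ⇔ z) ⇒ x) ⇔ ((x + x) + y)) ⇒ ¬¬(x ⇒ z)) = 3/5 ⇒ 1 = 1
z ⇔ y = 2/5 ⇔ 1/5 = 4/5
¬y = ¬1/5 = 4/5
y ⇒ x = 1/5 ⇒ 2/5 = 1
¬y ⇒ (y ⇒ x) = 4/5 ⇒ 1 = 1
(z ⇔ y) ⇔ (¬y ⇒ (y ⇒ x)) = 4/5 ⇔ 1 = 4/5
¬z = ¬2/5 = 3/5
x + z = 2/5 + 2/5 = 2/5
¬(x + z) = ¬2/5 = 3/5
¬z ⇒ ¬(x + z) = 3/5 ⇒ 3/5 = 1
((z ⇔ y) ⇔ (¬y ⇒ (y ⇒ x))) ⇒ (¬z ⇒ ¬(x + z)) = 4/5 ⇒ 1 = 1
y + x = 1/5 + 2/5 = 2/5
y ⇔ x = 1/5 ⇔ 2/5 = 4/5
¬x = ¬2/5 = 3/5
(y ⇔ x) + ¬x = 4/5 + 3/5 = 4/5
(y + x) ⇔ ((y ⇔ x) + ¬x) = 2/5 ⇔ 4/5 = 3/5
(((z ⇔ y) ⇔ (¬y ⇒ (y ⇒ x))) ⇒ (¬z ⇒ ¬(x + z))) ⇒ ((y + x) ⇔ ((y ⇔ x) + ¬x)) = 1 ⇒ 3/5 = 3/5
(((((z + x) ⇒ (x ⇔ x)) + (z ⇒ y)) ⇒ ((¬z ⇔ y) ⇔ ((y ⇔ x) ⇒ (z ⇔ x)))) ⇒ ((((z ⇔ z) ⇒ x) ⇔ ((x + x) + y)) ⇒ ¬¬(x ⇒ z))) ⇔ ((((z ⇔ y) ⇔ (¬y ⇒ (y ⇒ x))) ⇒ (¬z ⇒ ¬(x + z))) ⇒ ((y + x) ⇔ ((y ⇔ x) + ¬x))) = 1 ⇔ 3/5 = 3/5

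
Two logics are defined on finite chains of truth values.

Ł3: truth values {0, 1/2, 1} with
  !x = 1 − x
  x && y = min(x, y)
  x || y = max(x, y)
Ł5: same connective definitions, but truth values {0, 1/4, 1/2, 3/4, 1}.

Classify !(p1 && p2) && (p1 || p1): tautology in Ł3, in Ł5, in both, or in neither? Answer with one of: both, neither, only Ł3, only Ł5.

neither

In Ł3: at p1 = 0, p2 = 0 the value is 0 — not a tautology.
In Ł5: at p1 = 0, p2 = 0 the value is 0 — not a tautology.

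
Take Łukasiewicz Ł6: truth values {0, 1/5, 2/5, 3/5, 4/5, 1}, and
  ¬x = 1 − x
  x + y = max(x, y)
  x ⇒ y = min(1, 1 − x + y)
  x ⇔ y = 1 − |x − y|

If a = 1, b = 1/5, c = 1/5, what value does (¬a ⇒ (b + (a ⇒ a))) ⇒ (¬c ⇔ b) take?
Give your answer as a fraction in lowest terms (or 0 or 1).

2/5

¬a = ¬1 = 0
a ⇒ a = 1 ⇒ 1 = 1
b + (a ⇒ a) = 1/5 + 1 = 1
¬a ⇒ (b + (a ⇒ a)) = 0 ⇒ 1 = 1
¬c = ¬1/5 = 4/5
¬c ⇔ b = 4/5 ⇔ 1/5 = 2/5
(¬a ⇒ (b + (a ⇒ a))) ⇒ (¬c ⇔ b) = 1 ⇒ 2/5 = 2/5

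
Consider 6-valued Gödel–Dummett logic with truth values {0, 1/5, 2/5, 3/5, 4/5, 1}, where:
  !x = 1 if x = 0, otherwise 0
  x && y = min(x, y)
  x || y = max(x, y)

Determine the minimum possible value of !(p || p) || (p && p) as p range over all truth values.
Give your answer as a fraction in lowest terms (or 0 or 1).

1/5

Take p = 1/5:
p || p = 1/5 || 1/5 = 1/5
!(p || p) = !1/5 = 0
p && p = 1/5 && 1/5 = 1/5
!(p || p) || (p && p) = 0 || 1/5 = 1/5
No assignment yields a value below 1/5, so this is the minimum.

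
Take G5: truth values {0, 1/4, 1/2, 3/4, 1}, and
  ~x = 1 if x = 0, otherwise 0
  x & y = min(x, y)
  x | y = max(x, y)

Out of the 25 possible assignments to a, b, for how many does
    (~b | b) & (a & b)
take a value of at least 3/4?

4

value 1: 1 assignment (counts)
value 3/4: 3 assignments (counts)
value 1/2: 5 assignments
value 1/4: 7 assignments
value 0: 9 assignments
So 4 of the 25 assignments meet the threshold.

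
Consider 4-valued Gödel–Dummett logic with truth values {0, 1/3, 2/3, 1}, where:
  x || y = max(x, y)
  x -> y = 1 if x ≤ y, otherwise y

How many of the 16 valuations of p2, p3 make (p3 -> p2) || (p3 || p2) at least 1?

p2 = 0, p3 = 0 ↦ 1  ≥
p2 = 0, p3 = 1/3 ↦ 1/3  <
p2 = 0, p3 = 2/3 ↦ 2/3  <
p2 = 0, p3 = 1 ↦ 1  ≥
p2 = 1/3, p3 = 0 ↦ 1  ≥
p2 = 1/3, p3 = 1/3 ↦ 1  ≥
p2 = 1/3, p3 = 2/3 ↦ 2/3  <
p2 = 1/3, p3 = 1 ↦ 1  ≥
p2 = 2/3, p3 = 0 ↦ 1  ≥
p2 = 2/3, p3 = 1/3 ↦ 1  ≥
p2 = 2/3, p3 = 2/3 ↦ 1  ≥
p2 = 2/3, p3 = 1 ↦ 1  ≥
p2 = 1, p3 = 0 ↦ 1  ≥
p2 = 1, p3 = 1/3 ↦ 1  ≥
p2 = 1, p3 = 2/3 ↦ 1  ≥
p2 = 1, p3 = 1 ↦ 1  ≥
So 13 of the 16 assignments meet the threshold.

13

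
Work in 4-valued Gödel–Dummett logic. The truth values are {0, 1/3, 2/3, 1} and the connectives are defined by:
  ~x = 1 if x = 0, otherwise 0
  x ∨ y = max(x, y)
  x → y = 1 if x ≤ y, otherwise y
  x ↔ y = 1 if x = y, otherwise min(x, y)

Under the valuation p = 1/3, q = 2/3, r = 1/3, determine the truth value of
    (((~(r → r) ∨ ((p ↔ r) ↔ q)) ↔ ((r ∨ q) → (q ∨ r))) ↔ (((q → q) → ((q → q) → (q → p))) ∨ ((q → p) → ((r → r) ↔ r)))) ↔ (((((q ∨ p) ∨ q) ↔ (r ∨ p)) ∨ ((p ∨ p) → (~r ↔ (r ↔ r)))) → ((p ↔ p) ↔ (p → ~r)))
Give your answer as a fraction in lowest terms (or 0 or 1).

r → r = 1/3 → 1/3 = 1
~(r → r) = ~1 = 0
p ↔ r = 1/3 ↔ 1/3 = 1
(p ↔ r) ↔ q = 1 ↔ 2/3 = 2/3
~(r → r) ∨ ((p ↔ r) ↔ q) = 0 ∨ 2/3 = 2/3
r ∨ q = 1/3 ∨ 2/3 = 2/3
q ∨ r = 2/3 ∨ 1/3 = 2/3
(r ∨ q) → (q ∨ r) = 2/3 → 2/3 = 1
(~(r → r) ∨ ((p ↔ r) ↔ q)) ↔ ((r ∨ q) → (q ∨ r)) = 2/3 ↔ 1 = 2/3
q → q = 2/3 → 2/3 = 1
q → q = 2/3 → 2/3 = 1
q → p = 2/3 → 1/3 = 1/3
(q → q) → (q → p) = 1 → 1/3 = 1/3
(q → q) → ((q → q) → (q → p)) = 1 → 1/3 = 1/3
q → p = 2/3 → 1/3 = 1/3
r → r = 1/3 → 1/3 = 1
(r → r) ↔ r = 1 ↔ 1/3 = 1/3
(q → p) → ((r → r) ↔ r) = 1/3 → 1/3 = 1
((q → q) → ((q → q) → (q → p))) ∨ ((q → p) → ((r → r) ↔ r)) = 1/3 ∨ 1 = 1
((~(r → r) ∨ ((p ↔ r) ↔ q)) ↔ ((r ∨ q) → (q ∨ r))) ↔ (((q → q) → ((q → q) → (q → p))) ∨ ((q → p) → ((r → r) ↔ r))) = 2/3 ↔ 1 = 2/3
q ∨ p = 2/3 ∨ 1/3 = 2/3
(q ∨ p) ∨ q = 2/3 ∨ 2/3 = 2/3
r ∨ p = 1/3 ∨ 1/3 = 1/3
((q ∨ p) ∨ q) ↔ (r ∨ p) = 2/3 ↔ 1/3 = 1/3
p ∨ p = 1/3 ∨ 1/3 = 1/3
~r = ~1/3 = 0
r ↔ r = 1/3 ↔ 1/3 = 1
~r ↔ (r ↔ r) = 0 ↔ 1 = 0
(p ∨ p) → (~r ↔ (r ↔ r)) = 1/3 → 0 = 0
(((q ∨ p) ∨ q) ↔ (r ∨ p)) ∨ ((p ∨ p) → (~r ↔ (r ↔ r))) = 1/3 ∨ 0 = 1/3
p ↔ p = 1/3 ↔ 1/3 = 1
~r = ~1/3 = 0
p → ~r = 1/3 → 0 = 0
(p ↔ p) ↔ (p → ~r) = 1 ↔ 0 = 0
((((q ∨ p) ∨ q) ↔ (r ∨ p)) ∨ ((p ∨ p) → (~r ↔ (r ↔ r)))) → ((p ↔ p) ↔ (p → ~r)) = 1/3 → 0 = 0
(((~(r → r) ∨ ((p ↔ r) ↔ q)) ↔ ((r ∨ q) → (q ∨ r))) ↔ (((q → q) → ((q → q) → (q → p))) ∨ ((q → p) → ((r → r) ↔ r)))) ↔ (((((q ∨ p) ∨ q) ↔ (r ∨ p)) ∨ ((p ∨ p) → (~r ↔ (r ↔ r)))) → ((p ↔ p) ↔ (p → ~r))) = 2/3 ↔ 0 = 0

0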